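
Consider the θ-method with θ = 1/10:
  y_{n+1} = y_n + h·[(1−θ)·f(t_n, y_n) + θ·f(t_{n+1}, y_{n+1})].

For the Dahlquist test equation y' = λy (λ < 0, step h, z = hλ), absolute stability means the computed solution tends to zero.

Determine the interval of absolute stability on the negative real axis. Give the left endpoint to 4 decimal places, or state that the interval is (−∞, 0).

(-2.5000, 0).

Test eqn y'=λy, z=hλ:
  y_{n+1} = y_n + z·[9/10·y_n + 1/10·y_{n+1}] ⇒ (1 − 1/10z)y_{n+1} = (1 + 9/10z)y_n
  R(z) = (1 + 9/10z)/(1 − 1/10z).

Boundary: |R(x)|=1, x<0.
x=-0.84: |R|=0.2251
R=−1: 1+9/10x = −1+1/10x ⇒ -4/5x=2 ⇒ x=2/(-4/5)=-2.5000
Confirm numerically:
  x=-1.924: |R|=0.61355 <1
  x=-1.661: |R|=0.42441 <1
  x=-1.322: |R|=0.16764 <1
  x=-2.970: |R|=1.28990 >1
  x=-2.692: |R|=1.12102 >1
  x=-2.535: |R|=1.02234 >1
Stable set (-2.5000, 0).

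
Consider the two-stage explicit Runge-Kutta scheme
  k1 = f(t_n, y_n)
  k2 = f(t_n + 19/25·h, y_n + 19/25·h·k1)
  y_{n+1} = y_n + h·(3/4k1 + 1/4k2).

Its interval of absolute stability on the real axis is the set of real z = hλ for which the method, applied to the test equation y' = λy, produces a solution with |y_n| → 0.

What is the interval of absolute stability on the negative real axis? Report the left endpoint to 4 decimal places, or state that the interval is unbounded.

Set f=λy, z=hλ:
  k1=λy_n ⇒ h·k1=z·y_n;  k2=λ(1+19/25z)y_n ⇒ h·k2=z(1+19/25z)y_n
  y_{n+1}/y_n = 1 + 3/4z + 1/4z(1+19/25z) = 1 + z + 19/100z²
  R(z) = 1 + z + 19/100z².

Need |R(x)|<1, x<0.
x=-0.87: |R|=0.2738
R=1: x+19/100x²=0 ⇒ x=−100/19=-5.2632; min R=1−1/(4·19/100)=-0.3158>−1
Confirm numerically:
  x=-3.955: |R|=0.01698 <1
  x=-3.779: |R|=0.06564 <1
  x=-2.923: |R|=0.29965 <1
  x=-2.661: |R|=0.31563 <1
  x=-5.575: |R|=1.33032 >1
  x=-5.443: |R|=1.18599 >1
  x=-5.373: |R|=1.11213 >1
Interval (-5.2632, 0).

(-5.2632, 0).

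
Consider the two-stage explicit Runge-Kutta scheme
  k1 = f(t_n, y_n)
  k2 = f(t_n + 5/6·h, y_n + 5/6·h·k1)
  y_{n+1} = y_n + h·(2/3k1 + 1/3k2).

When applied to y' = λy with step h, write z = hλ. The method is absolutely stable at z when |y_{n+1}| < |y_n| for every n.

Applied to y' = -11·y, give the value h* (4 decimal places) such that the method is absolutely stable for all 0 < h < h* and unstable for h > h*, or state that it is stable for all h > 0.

Test eqn y'=λy, z=hλ:
  k1=λy_n ⇒ h·k1=z·y_n;  k2=λ(1+5/6z)y_n ⇒ h·k2=z(1+5/6z)y_n
  y_{n+1}/y_n = 1 + 2/3z + 1/3z(1+5/6z) = 1 + z + 5/18z²
  ⇒ R(z) = 1 + z + 5/18z².

Need |R(x)|<1, x<0.
x=-0.74: |R|=0.4121
R=1: x+5/18x²=0 ⇒ x=−18/5=-3.6000; min R=1−1/(4·5/18)=0.1000>−1
Confirm numerically:
  x=-3.567: |R|=0.96730 <1
  x=-3.294: |R|=0.72001 <1
  x=-2.697: |R|=0.32350 <1
  x=-2.282: |R|=0.16453 <1
  x=-4.080: |R|=1.54400 >1
  x=-3.869: |R|=1.28910 >1
  x=-3.793: |R|=1.20335 >1
Stable set (-3.6000, 0).

(-3.6000,0); λ=-11 ⇒ h* = (18/5)/11 = 0.3273.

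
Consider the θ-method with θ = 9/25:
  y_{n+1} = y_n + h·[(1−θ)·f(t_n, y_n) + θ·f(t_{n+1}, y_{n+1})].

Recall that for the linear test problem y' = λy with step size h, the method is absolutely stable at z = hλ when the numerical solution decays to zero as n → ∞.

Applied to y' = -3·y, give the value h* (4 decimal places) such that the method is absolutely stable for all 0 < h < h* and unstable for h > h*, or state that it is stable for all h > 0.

Set f=λy, z=hλ:
  y_{n+1} = y_n + z·[16/25·y_n + 9/25·y_{n+1}] ⇒ (1 − 9/25z)y_{n+1} = (1 + 16/25z)y_n
  ⇒ R(z) = (1 + 16/25z)/(1 − 9/25z).

Boundary: |R(x)|=1, x<0.
x=-0.63: |R|=0.4865
R=−1: 1+16/25x = −1+9/25x ⇒ -7/25x=2 ⇒ x=2/(-7/25)=-7.1429
Confirm numerically:
  x=-6.701: |R|=0.96374 <1
  x=-5.174: |R|=0.80742 <1
  x=-5.082: |R|=0.79606 <1
  x=-4.679: |R|=0.74301 <1
  x=-7.649: |R|=1.03776 >1
  x=-7.615: |R|=1.03533 >1
So |R|<1 on (-7.1429, 0).

(-7.1429,0); λ=-3 ⇒ h* = (50/7)/3 = 2.3810.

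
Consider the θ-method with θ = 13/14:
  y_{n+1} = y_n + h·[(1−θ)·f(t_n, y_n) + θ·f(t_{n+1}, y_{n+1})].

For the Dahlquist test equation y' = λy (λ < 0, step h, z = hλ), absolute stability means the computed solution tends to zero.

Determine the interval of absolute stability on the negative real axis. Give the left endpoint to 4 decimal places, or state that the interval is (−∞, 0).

(−∞, 0) — no finite endpoint.

Set f=λy, z=hλ:
  y_{n+1} = y_n + z·[1/14·y_n + 13/14·y_{n+1}] ⇒ (1 − 13/14z)y_{n+1} = (1 + 1/14z)y_n
  Hence R(z) = (1 + 1/14z)/(1 − 13/14z).

Solve |R(x)|<1 on ℝ⁻.
x=-0.46: |R|=0.6777
x=-2: |R|=0.3000
x=-10: |R|=0.0278
x=-100: |R|=0.0654
θ=13/14≥1/2 ⇒ |1+1/14x|<|1−13/14x| ∀x<0 ⇒ stable on all of ℝ⁻.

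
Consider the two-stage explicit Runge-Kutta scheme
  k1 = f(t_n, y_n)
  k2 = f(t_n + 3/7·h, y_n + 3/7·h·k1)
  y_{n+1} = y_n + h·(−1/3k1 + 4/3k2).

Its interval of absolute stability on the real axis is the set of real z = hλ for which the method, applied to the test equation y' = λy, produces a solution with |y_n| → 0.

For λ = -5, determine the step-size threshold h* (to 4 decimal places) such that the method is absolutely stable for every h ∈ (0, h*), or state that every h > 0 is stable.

Test eqn y'=λy, z=hλ:
  k1=λy_n ⇒ h·k1=z·y_n;  k2=λ(1+3/7z)y_n ⇒ h·k2=z(1+3/7z)y_n
  y_{n+1}/y_n = 1 − 1/3z + 4/3z(1+3/7z) = 1 + z + 4/7z²
  so R(z) = 1 + z + 4/7z².

Find x<0 with |R(x)|<1.
x=-1.51: |R|=0.7929
R=1: x+4/7x²=0 ⇒ x=−7/4=-1.7500; min R=1−1/(4·4/7)=0.5625>−1
Confirm numerically:
  x=-1.362: |R|=0.69803 <1
  x=-1.207: |R|=0.62549 <1
  x=-0.878: |R|=0.56251 <1
  x=-2.284: |R|=1.69695 >1
  x=-2.149: |R|=1.48997 >1
  x=-2.123: |R|=1.45250 >1
So |R|<1 on (-1.7500, 0).

(-1.7500,0); λ=-5 ⇒ h* = (7/4)/5 = 0.3500.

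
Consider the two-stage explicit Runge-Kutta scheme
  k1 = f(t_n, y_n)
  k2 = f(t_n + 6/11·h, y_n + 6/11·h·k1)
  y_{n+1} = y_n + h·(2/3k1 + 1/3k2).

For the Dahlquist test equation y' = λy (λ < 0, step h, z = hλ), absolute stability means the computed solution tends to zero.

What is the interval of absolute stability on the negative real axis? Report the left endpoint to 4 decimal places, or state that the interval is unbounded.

(-5.5000, 0).

Test eqn y'=λy, z=hλ:
  k1=λy_n ⇒ h·k1=z·y_n;  k2=λ(1+6/11z)y_n ⇒ h·k2=z(1+6/11z)y_n
  y_{n+1}/y_n = 1 + 2/3z + 1/3z(1+6/11z) = 1 + z + 2/11z²
  ⇒ R(z) = 1 + z + 2/11z².

Solve |R(x)|<1 on ℝ⁻.
x=-0.99: |R|=0.1882
R=1: x+2/11x²=0 ⇒ x=−11/2=-5.5000; min R=1−1/(4·2/11)=-0.3750>−1
Confirm numerically:
  x=-4.526: |R|=0.19849 <1
  x=-3.179: |R|=0.34154 <1
  x=-2.459: |R|=0.35960 <1
  x=-6.050: |R|=1.60500 >1
  x=-5.792: |R|=1.30750 >1
  x=-5.789: |R|=1.30419 >1
Interval (-5.5000, 0).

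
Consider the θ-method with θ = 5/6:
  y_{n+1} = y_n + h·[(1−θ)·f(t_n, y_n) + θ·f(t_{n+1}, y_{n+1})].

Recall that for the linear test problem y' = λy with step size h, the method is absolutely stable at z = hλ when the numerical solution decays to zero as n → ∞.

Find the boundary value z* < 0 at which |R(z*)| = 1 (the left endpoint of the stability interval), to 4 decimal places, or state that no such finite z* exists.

With y'=λy (z=hλ):
  y_{n+1} = y_n + z·[1/6·y_n + 5/6·y_{n+1}] ⇒ (1 − 5/6z)y_{n+1} = (1 + 1/6z)y_n
  so R(z) = (1 + 1/6z)/(1 − 5/6z).

Solve |R(x)|<1 on ℝ⁻.
x=-1.4: |R|=0.3538
x=-2: |R|=0.2500
x=-10: |R|=0.0714
x=-100: |R|=0.1858
θ=5/6≥1/2 ⇒ |1+1/6x|<|1−5/6x| ∀x<0 ⇒ unbounded interval.

(−∞, 0) — no finite endpoint.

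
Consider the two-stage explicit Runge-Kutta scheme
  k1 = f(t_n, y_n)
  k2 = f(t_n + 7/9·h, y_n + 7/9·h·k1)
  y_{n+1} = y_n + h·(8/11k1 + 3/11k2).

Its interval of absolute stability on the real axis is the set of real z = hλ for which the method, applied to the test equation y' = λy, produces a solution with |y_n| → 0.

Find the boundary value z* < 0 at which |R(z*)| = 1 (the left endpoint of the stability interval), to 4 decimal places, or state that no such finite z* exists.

On y'=λy, z=hλ:
  k1=λy_n ⇒ h·k1=z·y_n;  k2=λ(1+7/9z)y_n ⇒ h·k2=z(1+7/9z)y_n
  y_{n+1}/y_n = 1 + 8/11z + 3/11z(1+7/9z) = 1 + z + 7/33z²
  Hence R(z) = 1 + z + 7/33z².

Boundary: |R(x)|=1, x<0.
x=-1.47: |R|=0.0116
R=1: x+7/33x²=0 ⇒ x=−33/7=-4.7143; min R=1−1/(4·7/33)=-0.1786>−1
Confirm numerically:
  x=-3.087: |R|=0.06558 <1
  x=-3.012: |R|=0.08761 <1
  x=-2.437: |R|=0.17722 <1
  x=-2.277: |R|=0.17721 <1
  x=-5.281: |R|=1.63484 >1
  x=-5.249: |R|=1.59536 >1
  x=-4.967: |R|=1.26626 >1
So |R|<1 on (-4.7143, 0).

z* = -4.7143.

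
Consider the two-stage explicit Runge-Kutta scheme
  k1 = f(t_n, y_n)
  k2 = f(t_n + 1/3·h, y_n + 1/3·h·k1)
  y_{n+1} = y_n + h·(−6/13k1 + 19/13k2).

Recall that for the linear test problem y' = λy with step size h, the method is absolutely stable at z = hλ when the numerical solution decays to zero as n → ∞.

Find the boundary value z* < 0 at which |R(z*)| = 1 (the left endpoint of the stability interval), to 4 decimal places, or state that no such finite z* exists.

left endpoint -2.0526.

Set f=λy, z=hλ:
  k1=λy_n ⇒ h·k1=z·y_n;  k2=λ(1+1/3z)y_n ⇒ h·k2=z(1+1/3z)y_n
  y_{n+1}/y_n = 1 − 6/13z + 19/13z(1+1/3z) = 1 + z + 19/39z²
  ⇒ R(z) = 1 + z + 19/39z².

Boundary: |R(x)|=1, x<0.
x=-1.06: |R|=0.4874
R=1: x+19/39x²=0 ⇒ x=−39/19=-2.0526; min R=1−1/(4·19/39)=0.4868>−1
Confirm numerically:
  x=-1.586: |R|=0.63945 <1
  x=-1.558: |R|=0.62456 <1
  x=-1.553: |R|=0.62198 <1
  x=-0.989: |R|=0.48752 <1
  x=-2.616: |R|=1.71799 >1
  x=-2.551: |R|=1.61937 >1
Stable set (-2.0526, 0).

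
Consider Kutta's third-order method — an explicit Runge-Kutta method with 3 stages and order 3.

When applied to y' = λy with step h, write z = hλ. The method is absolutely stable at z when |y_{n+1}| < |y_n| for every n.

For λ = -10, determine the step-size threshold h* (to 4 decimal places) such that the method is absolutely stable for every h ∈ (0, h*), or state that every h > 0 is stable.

Set f=λy, z=hλ:
  order 3, 3-stage ⇒ R(z)=1+z+z^2/2+z^3/6
  (e.g. R(-0.92)=0.37342, |R|=0.37342)

Solve |R(x)|<1 on ℝ⁻.
x=-0.92: |R|=0.3734
|R(-1.54)|=0.0371 |R(-0.98)|=0.3433 |R(-0.55)|=0.5735
Bisect:
  x_lo=-2.8909 |R|=1.7390  x_hi=-0.1118 |R|=0.8942
  mid=-1.50139 |R|=0.06163 →hi
  mid=-2.19617 |R|=0.55000 →hi
  mid=-2.54356 |R|=1.05139 →lo
  mid=-2.36986 |R|=0.78003 →hi
  mid=-2.45671 |R|=0.91022 →hi
  mid=-2.50014 |R|=0.97939 →hi
  mid=-2.52185 |R|=1.01503 →lo
  ...
  [-2.51286,-2.51269] ⇒ x*=-2.5127
So |R|<1 on (-2.5127, 0).

(-2.5127,0); λ=-10 ⇒ h* = 0.2513.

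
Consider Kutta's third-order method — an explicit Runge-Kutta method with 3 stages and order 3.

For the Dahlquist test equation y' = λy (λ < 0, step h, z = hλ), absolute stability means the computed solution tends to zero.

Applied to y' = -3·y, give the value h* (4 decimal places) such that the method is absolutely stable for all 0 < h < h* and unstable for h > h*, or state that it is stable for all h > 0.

Set f=λy, z=hλ:
  order 3, 3-stage ⇒ R(z)=1+z+z^2/2+z^3/6
  (e.g. R(-1.34)=0.15678, |R|=0.15678)

Boundary: |R(x)|=1, x<0.
x=-1.34: |R|=0.1568
|R(-2.23)|=0.5918 |R(-1.96)|=0.2941 |R(-1.28)|=0.1897
Bisect:
  x_lo=-2.9331 |R|=1.8371  x_hi=-0.1381 |R|=0.8710
  mid=-1.53556 |R|=0.03995 →hi
  mid=-2.23431 |R|=0.59724 →hi
  mid=-2.58369 |R|=1.12051 →lo
  mid=-2.40900 |R|=0.83738 →hi
  mid=-2.49635 |R|=0.97324 →hi
  mid=-2.54002 |R|=1.04541 →lo
  mid=-2.51818 |R|=1.00896 →lo
  ...
  [-2.51289,-2.51272] ⇒ x*=-2.5127
Interval (-2.5127, 0).

(-2.5127,0); λ=-3 ⇒ h* = 0.8376.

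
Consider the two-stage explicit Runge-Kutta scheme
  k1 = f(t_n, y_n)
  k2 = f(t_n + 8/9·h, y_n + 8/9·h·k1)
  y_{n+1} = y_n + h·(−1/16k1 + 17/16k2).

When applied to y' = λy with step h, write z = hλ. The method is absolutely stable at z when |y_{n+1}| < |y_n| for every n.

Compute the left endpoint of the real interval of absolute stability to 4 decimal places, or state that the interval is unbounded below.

Test eqn y'=λy, z=hλ:
  k1=λy_n ⇒ h·k1=z·y_n;  k2=λ(1+8/9z)y_n ⇒ h·k2=z(1+8/9z)y_n
  y_{n+1}/y_n = 1 − 1/16z + 17/16z(1+8/9z) = 1 + z + 17/18z²
  ⇒ R(z) = 1 + z + 17/18z².

Need |R(x)|<1, x<0.
x=-1.12: |R|=1.0647
R=1: x+17/18x²=0 ⇒ x=−18/17=-1.0588; min R=1−1/(4·17/18)=0.7353>−1
Confirm numerically:
  x=-0.773: |R|=0.79133 <1
  x=-0.772: |R|=0.79087 <1
  x=-0.487: |R|=0.73699 <1
  x=-1.593: |R|=1.80367 >1
  x=-1.247: |R|=1.22162 >1
  x=-1.208: |R|=1.17019 >1
Interval (-1.0588, 0).

left endpoint -1.0588.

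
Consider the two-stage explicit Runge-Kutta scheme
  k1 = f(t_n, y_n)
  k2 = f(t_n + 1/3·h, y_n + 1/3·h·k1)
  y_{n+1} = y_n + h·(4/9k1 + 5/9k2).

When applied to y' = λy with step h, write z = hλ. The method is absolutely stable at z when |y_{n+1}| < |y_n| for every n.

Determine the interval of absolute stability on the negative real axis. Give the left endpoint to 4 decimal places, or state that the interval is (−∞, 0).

(-5.4000, 0).

Test eqn y'=λy, z=hλ:
  k1=λy_n ⇒ h·k1=z·y_n;  k2=λ(1+1/3z)y_n ⇒ h·k2=z(1+1/3z)y_n
  y_{n+1}/y_n = 1 + 4/9z + 5/9z(1+1/3z) = 1 + z + 5/27z²
  so R(z) = 1 + z + 5/27z².

Need |R(x)|<1, x<0.
x=-1.64: |R|=0.1419
R=1: x+5/27x²=0 ⇒ x=−27/5=-5.4000; min R=1−1/(4·5/27)=-0.3500>−1
Confirm numerically:
  x=-3.919: |R|=0.07482 <1
  x=-3.055: |R|=0.32666 <1
  x=-2.978: |R|=0.33569 <1
  x=-2.447: |R|=0.33815 <1
  x=-5.946: |R|=1.60121 >1
  x=-5.731: |R|=1.35129 >1
Stable set (-5.4000, 0).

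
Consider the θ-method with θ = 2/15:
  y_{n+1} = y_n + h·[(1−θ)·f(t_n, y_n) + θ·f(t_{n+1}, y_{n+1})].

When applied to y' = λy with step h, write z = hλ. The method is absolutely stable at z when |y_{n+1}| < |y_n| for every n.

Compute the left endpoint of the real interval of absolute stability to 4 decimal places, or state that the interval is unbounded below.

Set f=λy, z=hλ:
  y_{n+1} = y_n + z·[13/15·y_n + 2/15·y_{n+1}] ⇒ (1 − 2/15z)y_{n+1} = (1 + 13/15z)y_n
  so R(z) = (1 + 13/15z)/(1 − 2/15z).

Need |R(x)|<1, x<0.
x=-1.16: |R|=0.0046
R=−1: 1+13/15x = −1+2/15x ⇒ -11/15x=2 ⇒ x=2/(-11/15)=-2.7273
Confirm numerically:
  x=-1.685: |R|=0.37588 <1
  x=-1.521: |R|=0.26455 <1
  x=-1.287: |R|=0.09850 <1
  x=-3.182: |R|=1.23413 >1
  x=-3.072: |R|=1.17934 >1
So |R|<1 on (-2.7273, 0).

left endpoint -2.7273.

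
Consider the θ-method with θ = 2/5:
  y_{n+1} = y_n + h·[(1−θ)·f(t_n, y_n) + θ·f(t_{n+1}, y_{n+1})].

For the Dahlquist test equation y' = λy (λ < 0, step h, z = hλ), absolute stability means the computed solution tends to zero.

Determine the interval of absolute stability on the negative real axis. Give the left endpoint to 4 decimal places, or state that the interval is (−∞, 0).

Test eqn y'=λy, z=hλ:
  y_{n+1} = y_n + z·[3/5·y_n + 2/5·y_{n+1}] ⇒ (1 − 2/5z)y_{n+1} = (1 + 3/5z)y_n
  R(z) = (1 + 3/5z)/(1 − 2/5z).

Boundary: |R(x)|=1, x<0.
x=-1.77: |R|=0.0363
R=−1: 1+3/5x = −1+2/5x ⇒ -1/5x=2 ⇒ x=2/(-1/5)=-10.0000
Confirm numerically:
  x=-9.749: |R|=0.98975 <1
  x=-8.797: |R|=0.94676 <1
  x=-8.371: |R|=0.92508 <1
  x=-4.789: |R|=0.64254 <1
  x=-10.458: |R|=1.01767 >1
  x=-10.428: |R|=1.01655 >1
Stable set (-10.0000, 0).

z∈(-10.0000,0).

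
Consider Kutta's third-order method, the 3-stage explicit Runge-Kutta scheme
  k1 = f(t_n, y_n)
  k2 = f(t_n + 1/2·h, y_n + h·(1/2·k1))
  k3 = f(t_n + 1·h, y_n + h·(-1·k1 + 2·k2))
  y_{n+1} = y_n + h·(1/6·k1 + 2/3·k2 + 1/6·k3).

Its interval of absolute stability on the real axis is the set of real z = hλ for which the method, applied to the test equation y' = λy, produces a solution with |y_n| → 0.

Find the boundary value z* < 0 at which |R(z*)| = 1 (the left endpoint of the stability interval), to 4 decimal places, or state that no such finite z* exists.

Set f=λy, z=hλ:
  order 3, 3-stage ⇒ R(z)=1+z+z^2/2+z^3/6
  (e.g. R(-0.84)=0.41402, |R|=0.41402)

Solve |R(x)|<1 on ℝ⁻.
x=-0.84: |R|=0.4140
|R(-1.76)|=0.1198 |R(-1.31)|=0.1734 |R(-1.3)|=0.1788
Bisect:
  x_lo=-3.3671 |R|=3.0609  x_hi=-0.2965 |R|=0.7431
  mid=-1.83182 |R|=0.17850 →hi
  mid=-2.59948 |R|=1.14840 →lo
  mid=-2.21565 |R|=0.57390 →hi
  mid=-2.40756 |R|=0.83523 →hi
  mid=-2.50352 |R|=0.98490 →hi
  mid=-2.55150 |R|=1.06486 →lo
  mid=-2.52751 |R|=1.02444 →lo
  ...
  [-2.51289,-2.51270] ⇒ x*=-2.5127
Stable set (-2.5127, 0).

z* = -2.5127.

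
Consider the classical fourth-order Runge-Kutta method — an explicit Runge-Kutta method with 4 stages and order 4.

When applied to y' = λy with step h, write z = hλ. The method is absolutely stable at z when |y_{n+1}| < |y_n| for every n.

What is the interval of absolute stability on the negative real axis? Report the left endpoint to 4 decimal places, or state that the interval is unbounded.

With y'=λy (z=hλ):
  order 4, 4-stage ⇒ R(z)=1+z+z^2/2+z^3/6+z^4/24
  (e.g. R(-0.45)=0.63777, |R|=0.63777)

Boundary: |R(x)|=1, x<0.
x=-0.45: |R|=0.6378
|R(-1.14)|=0.3332 |R(-1.09)|=0.3470 |R(-0.81)|=0.4474
Bisect:
  x_lo=-3.3300 |R|=2.1837  x_hi=-0.0588 |R|=0.9429
  mid=-1.69442 |R|=0.27377 →hi
  mid=-2.51222 |R|=0.66053 →hi
  mid=-2.92112 |R|=1.22486 →lo
  mid=-2.71667 |R|=0.90138 →hi
  mid=-2.81890 |R|=1.05186 →lo
  mid=-2.76779 |R|=0.97392 →hi
  mid=-2.79334 |R|=1.01220 →lo
  mid=-2.78056 |R|=0.99289 →hi
  mid=-2.78695 |R|=1.00250 →lo
  mid=-2.78376 |R|=0.99769 →hi
  ...
  [-2.78536,-2.78516] ⇒ x*=-2.7853
Interval (-2.7853, 0).

z∈(-2.7853,0).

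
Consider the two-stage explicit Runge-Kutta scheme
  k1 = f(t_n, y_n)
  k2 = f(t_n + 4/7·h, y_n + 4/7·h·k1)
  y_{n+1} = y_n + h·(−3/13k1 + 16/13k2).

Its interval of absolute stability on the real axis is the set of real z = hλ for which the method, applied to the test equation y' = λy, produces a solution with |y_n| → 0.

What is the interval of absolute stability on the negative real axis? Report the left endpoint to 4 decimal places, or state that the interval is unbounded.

Test eqn y'=λy, z=hλ:
  k1=λy_n ⇒ h·k1=z·y_n;  k2=λ(1+4/7z)y_n ⇒ h·k2=z(1+4/7z)y_n
  y_{n+1}/y_n = 1 − 3/13z + 16/13z(1+4/7z) = 1 + z + 64/91z²
  ⇒ R(z) = 1 + z + 64/91z².

Find x<0 with |R(x)|<1.
x=-1.28: |R|=0.8723
R=1: x+64/91x²=0 ⇒ x=−91/64=-1.4219; min R=1−1/(4·64/91)=0.6445>−1
Confirm numerically:
  x=-1.036: |R|=0.71885 <1
  x=-0.874: |R|=0.66323 <1
  x=-0.772: |R|=0.64715 <1
  x=-1.743: |R|=1.39365 >1
  x=-1.568: |R|=1.16114 >1
Stable set (-1.4219, 0).

(-1.4219, 0).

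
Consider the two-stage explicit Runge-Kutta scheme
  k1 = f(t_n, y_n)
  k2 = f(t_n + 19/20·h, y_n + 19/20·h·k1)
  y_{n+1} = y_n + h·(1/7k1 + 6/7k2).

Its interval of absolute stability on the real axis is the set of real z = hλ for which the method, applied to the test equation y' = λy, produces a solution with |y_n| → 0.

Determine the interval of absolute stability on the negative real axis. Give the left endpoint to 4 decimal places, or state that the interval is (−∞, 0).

On y'=λy, z=hλ:
  k1=λy_n ⇒ h·k1=z·y_n;  k2=λ(1+19/20z)y_n ⇒ h·k2=z(1+19/20z)y_n
  y_{n+1}/y_n = 1 + 1/7z + 6/7z(1+19/20z) = 1 + z + 57/70z²
  R(z) = 1 + z + 57/70z².

Find x<0 with |R(x)|<1.
x=-1.31: |R|=1.0874
R=1: x+57/70x²=0 ⇒ x=−70/57=-1.2281; min R=1−1/(4·57/70)=0.6930>−1
Confirm numerically:
  x=-1.160: |R|=0.93570 <1
  x=-1.062: |R|=0.85639 <1
  x=-0.855: |R|=0.74026 <1
  x=-0.502: |R|=0.70320 <1
  x=-1.699: |R|=1.65152 >1
  x=-1.605: |R|=1.49262 >1
  x=-1.253: |R|=1.02544 >1
So |R|<1 on (-1.2281, 0).

z∈(-1.2281,0).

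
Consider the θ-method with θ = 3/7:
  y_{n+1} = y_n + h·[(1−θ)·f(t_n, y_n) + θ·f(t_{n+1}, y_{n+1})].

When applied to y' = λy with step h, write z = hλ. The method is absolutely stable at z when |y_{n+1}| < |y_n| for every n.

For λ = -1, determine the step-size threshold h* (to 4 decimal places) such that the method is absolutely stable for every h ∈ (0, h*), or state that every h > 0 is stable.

(-14.0000,0); λ=-1 ⇒ h* = (14)/1 = 14.0000.

Test eqn y'=λy, z=hλ:
  y_{n+1} = y_n + z·[4/7·y_n + 3/7·y_{n+1}] ⇒ (1 − 3/7z)y_{n+1} = (1 + 4/7z)y_n
  so R(z) = (1 + 4/7z)/(1 − 3/7z).

Need |R(x)|<1, x<0.
x=-0.58: |R|=0.5355
R=−1: 1+4/7x = −1+3/7x ⇒ -1/7x=2 ⇒ x=2/(-1/7)=-14.0000
Confirm numerically:
  x=-11.473: |R|=0.93899 <1
  x=-8.227: |R|=0.81778 <1
  x=-6.280: |R|=0.70124 <1
  x=-14.540: |R|=1.01067 >1
  x=-14.187: |R|=1.00377 >1
Interval (-14.0000, 0).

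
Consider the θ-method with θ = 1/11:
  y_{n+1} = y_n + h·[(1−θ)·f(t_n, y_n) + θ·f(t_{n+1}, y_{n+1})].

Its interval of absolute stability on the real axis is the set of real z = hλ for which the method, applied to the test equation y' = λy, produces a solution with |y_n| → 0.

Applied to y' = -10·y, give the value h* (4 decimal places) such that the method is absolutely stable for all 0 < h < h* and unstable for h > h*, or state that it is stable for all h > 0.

(-2.4444,0); λ=-10 ⇒ h* = (22/9)/10 = 0.2444.

On y'=λy, z=hλ:
  y_{n+1} = y_n + z·[10/11·y_n + 1/11·y_{n+1}] ⇒ (1 − 1/11z)y_{n+1} = (1 + 10/11z)y_n
  Hence R(z) = (1 + 10/11z)/(1 − 1/11z).

Solve |R(x)|<1 on ℝ⁻.
x=-1.21: |R|=0.0901
R=−1: 1+10/11x = −1+1/11x ⇒ -9/11x=2 ⇒ x=2/(-9/11)=-2.4444
Confirm numerically:
  x=-1.545: |R|=0.35472 <1
  x=-1.384: |R|=0.22933 <1
  x=-1.368: |R|=0.21669 <1
  x=-1.331: |R|=0.18733 <1
  x=-2.852: |R|=1.26480 >1
  x=-2.687: |R|=1.15949 >1
  x=-2.676: |R|=1.15238 >1
Interval (-2.4444, 0).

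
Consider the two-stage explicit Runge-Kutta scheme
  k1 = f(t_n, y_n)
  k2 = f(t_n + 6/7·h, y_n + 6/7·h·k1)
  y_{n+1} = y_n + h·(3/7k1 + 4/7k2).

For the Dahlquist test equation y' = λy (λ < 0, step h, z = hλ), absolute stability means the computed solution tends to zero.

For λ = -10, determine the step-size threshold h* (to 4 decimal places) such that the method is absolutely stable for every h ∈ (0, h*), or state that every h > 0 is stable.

Test eqn y'=λy, z=hλ:
  k1=λy_n ⇒ h·k1=z·y_n;  k2=λ(1+6/7z)y_n ⇒ h·k2=z(1+6/7z)y_n
  y_{n+1}/y_n = 1 + 3/7z + 4/7z(1+6/7z) = 1 + z + 24/49z²
  Hence R(z) = 1 + z + 24/49z².

Solve |R(x)|<1 on ℝ⁻.
x=-1.26: |R|=0.5176
R=1: x+24/49x²=0 ⇒ x=−49/24=-2.0417; min R=1−1/(4·24/49)=0.4896>−1
Confirm numerically:
  x=-1.901: |R|=0.86902 <1
  x=-1.657: |R|=0.68781 <1
  x=-1.004: |R|=0.48972 <1
  x=-0.823: |R|=0.50875 <1
  x=-2.340: |R|=1.34193 >1
  x=-2.316: |R|=1.31119 >1
Stable set (-2.0417, 0).

(-2.0417,0); λ=-10 ⇒ h* = (49/24)/10 = 0.2042.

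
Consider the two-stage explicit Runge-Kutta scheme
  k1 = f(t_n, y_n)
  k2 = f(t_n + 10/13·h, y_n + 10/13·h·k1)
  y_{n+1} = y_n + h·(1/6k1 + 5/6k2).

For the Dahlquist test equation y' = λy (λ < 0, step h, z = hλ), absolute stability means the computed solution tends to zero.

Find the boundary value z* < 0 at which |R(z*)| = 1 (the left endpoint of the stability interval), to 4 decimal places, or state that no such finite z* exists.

left endpoint -1.5600.

With y'=λy (z=hλ):
  k1=λy_n ⇒ h·k1=z·y_n;  k2=λ(1+10/13z)y_n ⇒ h·k2=z(1+10/13z)y_n
  y_{n+1}/y_n = 1 + 1/6z + 5/6z(1+10/13z) = 1 + z + 25/39z²
  so R(z) = 1 + z + 25/39z².

Find x<0 with |R(x)|<1.
x=-0.7: |R|=0.6141
R=1: x+25/39x²=0 ⇒ x=−39/25=-1.5600; min R=1−1/(4·25/39)=0.6100>−1
Confirm numerically:
  x=-1.443: |R|=0.89178 <1
  x=-1.371: |R|=0.83390 <1
  x=-1.261: |R|=0.75831 <1
  x=-0.695: |R|=0.61463 <1
  x=-2.111: |R|=1.74562 >1
  x=-2.086: |R|=1.70336 >1
Interval (-1.5600, 0).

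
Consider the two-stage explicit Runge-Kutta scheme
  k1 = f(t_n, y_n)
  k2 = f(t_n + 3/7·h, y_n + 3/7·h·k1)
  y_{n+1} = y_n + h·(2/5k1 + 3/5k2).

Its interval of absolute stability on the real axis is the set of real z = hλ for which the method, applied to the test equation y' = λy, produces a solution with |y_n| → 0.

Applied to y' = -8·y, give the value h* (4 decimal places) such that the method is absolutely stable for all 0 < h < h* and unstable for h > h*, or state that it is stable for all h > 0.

(-3.8889,0); λ=-8 ⇒ h* = (35/9)/8 = 0.4861.

Test eqn y'=λy, z=hλ:
  k1=λy_n ⇒ h·k1=z·y_n;  k2=λ(1+3/7z)y_n ⇒ h·k2=z(1+3/7z)y_n
  y_{n+1}/y_n = 1 + 2/5z + 3/5z(1+3/7z) = 1 + z + 9/35z²
  R(z) = 1 + z + 9/35z².

Boundary: |R(x)|=1, x<0.
x=-0.9: |R|=0.3083
R=1: x+9/35x²=0 ⇒ x=−35/9=-3.8889; min R=1−1/(4·9/35)=0.0278>−1
Confirm numerically:
  x=-2.629: |R|=0.14828 <1
  x=-2.303: |R|=0.06084 <1
  x=-2.089: |R|=0.03315 <1
  x=-4.432: |R|=1.61896 >1
  x=-4.237: |R|=1.37927 >1
Stable set (-3.8889, 0).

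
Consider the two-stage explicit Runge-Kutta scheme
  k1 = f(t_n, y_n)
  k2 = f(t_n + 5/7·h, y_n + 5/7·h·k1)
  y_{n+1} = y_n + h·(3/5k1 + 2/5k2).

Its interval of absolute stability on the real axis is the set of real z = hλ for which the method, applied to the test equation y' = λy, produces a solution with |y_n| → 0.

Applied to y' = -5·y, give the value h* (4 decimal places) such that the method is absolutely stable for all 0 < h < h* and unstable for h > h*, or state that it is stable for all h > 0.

(-3.5000,0); λ=-5 ⇒ h* = (7/2)/5 = 0.7000.

Test eqn y'=λy, z=hλ:
  k1=λy_n ⇒ h·k1=z·y_n;  k2=λ(1+5/7z)y_n ⇒ h·k2=z(1+5/7z)y_n
  y_{n+1}/y_n = 1 + 3/5z + 2/5z(1+5/7z) = 1 + z + 2/7z²
  so R(z) = 1 + z + 2/7z².

Boundary: |R(x)|=1, x<0.
x=-0.79: |R|=0.3883
R=1: x+2/7x²=0 ⇒ x=−7/2=-3.5000; min R=1−1/(4·2/7)=0.1250>−1
Confirm numerically:
  x=-3.254: |R|=0.77129 <1
  x=-3.020: |R|=0.58583 <1
  x=-2.933: |R|=0.52485 <1
  x=-1.464: |R|=0.14837 <1
  x=-3.970: |R|=1.53311 >1
  x=-3.837: |R|=1.36945 >1
  x=-3.699: |R|=1.21031 >1
Stable set (-3.5000, 0).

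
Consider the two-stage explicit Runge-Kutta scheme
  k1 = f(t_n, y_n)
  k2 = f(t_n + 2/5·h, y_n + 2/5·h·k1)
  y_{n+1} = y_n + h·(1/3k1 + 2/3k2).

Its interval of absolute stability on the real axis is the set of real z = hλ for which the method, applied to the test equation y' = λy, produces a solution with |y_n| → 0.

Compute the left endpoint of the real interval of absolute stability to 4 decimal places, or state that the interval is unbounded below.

Set f=λy, z=hλ:
  k1=λy_n ⇒ h·k1=z·y_n;  k2=λ(1+2/5z)y_n ⇒ h·k2=z(1+2/5z)y_n
  y_{n+1}/y_n = 1 + 1/3z + 2/3z(1+2/5z) = 1 + z + 4/15z²
  ⇒ R(z) = 1 + z + 4/15z².

Need |R(x)|<1, x<0.
x=-0.92: |R|=0.3057
R=1: x+4/15x²=0 ⇒ x=−15/4=-3.7500; min R=1−1/(4·4/15)=0.0625>−1
Confirm numerically:
  x=-3.620: |R|=0.87451 <1
  x=-3.014: |R|=0.40845 <1
  x=-2.490: |R|=0.16336 <1
  x=-2.279: |R|=0.10602 <1
  x=-4.218: |R|=1.52641 >1
  x=-4.112: |R|=1.39695 >1
  x=-3.910: |R|=1.16683 >1
Stable set (-3.7500, 0).

left endpoint -3.7500.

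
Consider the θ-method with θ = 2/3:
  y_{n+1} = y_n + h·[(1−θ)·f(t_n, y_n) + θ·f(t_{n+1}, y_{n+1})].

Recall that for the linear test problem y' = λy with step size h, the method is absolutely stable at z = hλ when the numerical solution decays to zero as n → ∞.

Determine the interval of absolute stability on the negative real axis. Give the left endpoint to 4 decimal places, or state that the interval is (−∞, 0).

With y'=λy (z=hλ):
  y_{n+1} = y_n + z·[1/3·y_n + 2/3·y_{n+1}] ⇒ (1 − 2/3z)y_{n+1} = (1 + 1/3z)y_n
  ⇒ R(z) = (1 + 1/3z)/(1 − 2/3z).

Boundary: |R(x)|=1, x<0.
x=-0.88: |R|=0.4454
x=-2: |R|=0.1429
x=-10: |R|=0.3043
x=-100: |R|=0.4778
θ=2/3≥1/2 ⇒ |1+1/3x|<|1−2/3x| ∀x<0 ⇒ interval (−∞,0).

interval (−∞, 0).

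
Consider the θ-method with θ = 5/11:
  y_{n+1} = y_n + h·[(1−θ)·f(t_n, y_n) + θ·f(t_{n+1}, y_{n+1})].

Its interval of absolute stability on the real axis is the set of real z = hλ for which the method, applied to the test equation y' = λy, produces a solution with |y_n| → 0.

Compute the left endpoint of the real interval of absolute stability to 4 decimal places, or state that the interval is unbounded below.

On y'=λy, z=hλ:
  y_{n+1} = y_n + z·[6/11·y_n + 5/11·y_{n+1}] ⇒ (1 − 5/11z)y_{n+1} = (1 + 6/11z)y_n
  Hence R(z) = (1 + 6/11z)/(1 − 5/11z).

Find x<0 with |R(x)|<1.
x=-1.27: |R|=0.1948
R=−1: 1+6/11x = −1+5/11x ⇒ -1/11x=2 ⇒ x=2/(-1/11)=-22.0000
Confirm numerically:
  x=-11.523: |R|=0.84731 <1
  x=-11.508: |R|=0.84692 <1
  x=-10.289: |R|=0.81246 <1
  x=-22.474: |R|=1.00384 >1
  x=-22.322: |R|=1.00263 >1
  x=-22.070: |R|=1.00058 >1
Stable set (-22.0000, 0).

left endpoint -22.0000.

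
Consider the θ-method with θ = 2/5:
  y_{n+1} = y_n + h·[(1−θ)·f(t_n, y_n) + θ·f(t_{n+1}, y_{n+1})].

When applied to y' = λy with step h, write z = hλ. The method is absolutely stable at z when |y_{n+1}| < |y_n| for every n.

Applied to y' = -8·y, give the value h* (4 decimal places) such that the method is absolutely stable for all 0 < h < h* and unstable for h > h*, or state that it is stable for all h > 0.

(-10.0000,0); λ=-8 ⇒ h* = (10)/8 = 1.2500.

On y'=λy, z=hλ:
  y_{n+1} = y_n + z·[3/5·y_n + 2/5·y_{n+1}] ⇒ (1 − 2/5z)y_{n+1} = (1 + 3/5z)y_n
  ⇒ R(z) = (1 + 3/5z)/(1 − 2/5z).

Find x<0 with |R(x)|<1.
x=-1.09: |R|=0.2409
R=−1: 1+3/5x = −1+2/5x ⇒ -1/5x=2 ⇒ x=2/(-1/5)=-10.0000
Confirm numerically:
  x=-7.312: |R|=0.86302 <1
  x=-6.634: |R|=0.81574 <1
  x=-6.126: |R|=0.77545 <1
  x=-10.439: |R|=1.01696 >1
  x=-10.400: |R|=1.01550 >1
So |R|<1 on (-10.0000, 0).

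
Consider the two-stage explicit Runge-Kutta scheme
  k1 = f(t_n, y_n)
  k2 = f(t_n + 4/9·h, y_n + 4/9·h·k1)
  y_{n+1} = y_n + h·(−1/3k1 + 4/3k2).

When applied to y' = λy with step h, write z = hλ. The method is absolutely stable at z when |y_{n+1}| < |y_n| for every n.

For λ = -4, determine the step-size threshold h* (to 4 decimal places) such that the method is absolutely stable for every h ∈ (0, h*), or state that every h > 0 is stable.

(-1.6875,0); λ=-4 ⇒ h* = (27/16)/4 = 0.4219.

With y'=λy (z=hλ):
  k1=λy_n ⇒ h·k1=z·y_n;  k2=λ(1+4/9z)y_n ⇒ h·k2=z(1+4/9z)y_n
  y_{n+1}/y_n = 1 − 1/3z + 4/3z(1+4/9z) = 1 + z + 16/27z²
  R(z) = 1 + z + 16/27z².

Boundary: |R(x)|=1, x<0.
x=-0.46: |R|=0.6654
R=1: x+16/27x²=0 ⇒ x=−27/16=-1.6875; min R=1−1/(4·16/27)=0.5781>−1
Confirm numerically:
  x=-1.351: |R|=0.73060 <1
  x=-1.274: |R|=0.68782 <1
  x=-1.186: |R|=0.64754 <1
  x=-1.013: |R|=0.59510 <1
  x=-2.265: |R|=1.77513 >1
  x=-1.786: |R|=1.10425 >1
  x=-1.742: |R|=1.05626 >1
Stable set (-1.6875, 0).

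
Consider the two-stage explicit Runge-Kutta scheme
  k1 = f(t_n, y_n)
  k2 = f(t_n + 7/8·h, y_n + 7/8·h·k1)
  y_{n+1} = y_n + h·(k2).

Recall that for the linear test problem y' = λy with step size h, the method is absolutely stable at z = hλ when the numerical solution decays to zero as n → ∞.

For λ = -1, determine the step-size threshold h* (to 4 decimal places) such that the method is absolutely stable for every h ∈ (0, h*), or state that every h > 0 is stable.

Test eqn y'=λy, z=hλ:
  k1=λy_n ⇒ h·k1=z·y_n;  k2=λ(1+7/8z)y_n ⇒ h·k2=z(1+7/8z)y_n
  y_{n+1}/y_n = 1 + z(1+7/8z) = 1 + z + 7/8z²
  ⇒ R(z) = 1 + z + 7/8z².

Need |R(x)|<1, x<0.
x=-1.68: |R|=1.7896
R=1: x+7/8x²=0 ⇒ x=−8/7=-1.1429; min R=1−1/(4·7/8)=0.7143>−1
Confirm numerically:
  x=-1.117: |R|=0.97473 <1
  x=-0.997: |R|=0.87276 <1
  x=-0.485: |R|=0.72082 <1
  x=-1.293: |R|=1.16987 >1
  x=-1.291: |R|=1.16735 >1
  x=-1.221: |R|=1.08349 >1
Interval (-1.1429, 0).

(-1.1429,0); λ=-1 ⇒ h* = (8/7)/1 = 1.1429.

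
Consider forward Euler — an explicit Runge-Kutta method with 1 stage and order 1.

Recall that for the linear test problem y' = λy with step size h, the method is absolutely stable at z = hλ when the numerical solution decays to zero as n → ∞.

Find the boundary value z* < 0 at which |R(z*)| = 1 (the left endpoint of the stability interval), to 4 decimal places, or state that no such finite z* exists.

left endpoint -2.0000.

Set f=λy, z=hλ:
  order 1, 1-stage ⇒ R(z)=1+z
  (e.g. R(-0.87)=0.13000, |R|=0.13000)

Solve |R(x)|<1 on ℝ⁻.
x=-0.87: |R|=0.1300
|R(-1.93)|=0.9300 |R(-1.89)|=0.8900 |R(-1.4)|=0.4000
Bisect:
  x_lo=-2.8256 |R|=1.8256  x_hi=-0.3692 |R|=0.6308
  mid=-1.59741 |R|=0.59741 →hi
  mid=-2.21151 |R|=1.21151 →lo
  mid=-1.90446 |R|=0.90446 →hi
  mid=-2.05799 |R|=1.05799 →lo
  mid=-1.98122 |R|=0.98122 →hi
  mid=-2.01961 |R|=1.01961 →lo
  mid=-2.00041 |R|=1.00041 →lo
  mid=-1.99082 |R|=0.99082 →hi
  mid=-1.99562 |R|=0.99562 →hi
  mid=-1.99802 |R|=0.99802 →hi
  ...
  [-2.00011,-1.99996] ⇒ x*=-2.0000
Interval (-2.0000, 0).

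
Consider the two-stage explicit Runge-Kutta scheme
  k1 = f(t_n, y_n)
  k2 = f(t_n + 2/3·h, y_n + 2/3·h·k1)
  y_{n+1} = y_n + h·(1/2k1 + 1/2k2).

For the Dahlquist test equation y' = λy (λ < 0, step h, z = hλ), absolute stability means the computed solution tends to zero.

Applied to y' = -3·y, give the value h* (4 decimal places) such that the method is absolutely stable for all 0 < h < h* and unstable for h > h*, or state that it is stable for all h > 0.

Test eqn y'=λy, z=hλ:
  k1=λy_n ⇒ h·k1=z·y_n;  k2=λ(1+2/3z)y_n ⇒ h·k2=z(1+2/3z)y_n
  y_{n+1}/y_n = 1 + 1/2z + 1/2z(1+2/3z) = 1 + z + 1/3z²
  Hence R(z) = 1 + z + 1/3z².

Solve |R(x)|<1 on ℝ⁻.
x=-1.02: |R|=0.3268
R=1: x+1/3x²=0 ⇒ x=−3=-3.0000; min R=1−1/(4·1/3)=0.2500>−1
Confirm numerically:
  x=-2.759: |R|=0.77836 <1
  x=-2.430: |R|=0.53830 <1
  x=-1.822: |R|=0.28456 <1
  x=-3.461: |R|=1.53184 >1
  x=-3.334: |R|=1.37119 >1
  x=-3.315: |R|=1.34807 >1
Interval (-3.0000, 0).

(-3.0000,0); λ=-3 ⇒ h* = (3)/3 = 1.0000.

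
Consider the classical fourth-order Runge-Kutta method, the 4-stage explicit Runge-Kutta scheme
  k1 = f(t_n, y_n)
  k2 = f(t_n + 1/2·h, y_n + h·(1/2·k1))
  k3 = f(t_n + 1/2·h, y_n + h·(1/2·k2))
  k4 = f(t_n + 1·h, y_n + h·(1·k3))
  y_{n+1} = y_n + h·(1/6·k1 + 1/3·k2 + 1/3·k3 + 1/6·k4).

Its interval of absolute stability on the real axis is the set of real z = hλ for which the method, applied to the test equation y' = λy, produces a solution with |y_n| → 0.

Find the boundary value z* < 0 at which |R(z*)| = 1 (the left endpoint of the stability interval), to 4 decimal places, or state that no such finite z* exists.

left endpoint -2.7853.

Set f=λy, z=hλ:
  order 4, 4-stage ⇒ R(z)=1+z+z^2/2+z^3/6+z^4/24
  (e.g. R(-0.99)=0.37836, |R|=0.37836)

Solve |R(x)|<1 on ℝ⁻.
x=-0.99: |R|=0.3784
|R(-2.72)|=0.9059 |R(-2.42)|=0.5752 |R(-2.37)|=0.5343
Bisect:
  x_lo=-3.1017 |R|=1.5917  x_hi=-0.0902 |R|=0.9137
  mid=-1.59595 |R|=0.27039 →hi
  mid=-2.34882 |R|=0.51814 →hi
  mid=-2.72526 |R|=0.91319 →hi
  mid=-2.91347 |R|=1.21109 →lo
  mid=-2.81936 |R|=1.05259 →lo
  mid=-2.77231 |R|=0.98060 →hi
  mid=-2.79584 |R|=1.01601 →lo
  ...
  [-2.78536,-2.78518] ⇒ x*=-2.7853
Interval (-2.7853, 0).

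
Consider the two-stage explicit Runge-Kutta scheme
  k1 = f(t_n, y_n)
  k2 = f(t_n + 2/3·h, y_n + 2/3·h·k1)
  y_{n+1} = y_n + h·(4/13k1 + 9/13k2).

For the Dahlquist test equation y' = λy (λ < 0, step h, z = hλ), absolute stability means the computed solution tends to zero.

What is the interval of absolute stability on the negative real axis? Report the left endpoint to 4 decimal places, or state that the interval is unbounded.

(-2.1667, 0).

On y'=λy, z=hλ:
  k1=λy_n ⇒ h·k1=z·y_n;  k2=λ(1+2/3z)y_n ⇒ h·k2=z(1+2/3z)y_n
  y_{n+1}/y_n = 1 + 4/13z + 9/13z(1+2/3z) = 1 + z + 6/13z²
  Hence R(z) = 1 + z + 6/13z².

Find x<0 with |R(x)|<1.
x=-0.62: |R|=0.5574
R=1: x+6/13x²=0 ⇒ x=−13/6=-2.1667; min R=1−1/(4·6/13)=0.4583>−1
Confirm numerically:
  x=-1.944: |R|=0.80022 <1
  x=-1.568: |R|=0.56675 <1
  x=-1.110: |R|=0.45866 <1
  x=-0.877: |R|=0.47798 <1
  x=-2.623: |R|=1.55244 >1
  x=-2.381: |R|=1.23554 >1
  x=-2.329: |R|=1.17450 >1
Interval (-2.1667, 0).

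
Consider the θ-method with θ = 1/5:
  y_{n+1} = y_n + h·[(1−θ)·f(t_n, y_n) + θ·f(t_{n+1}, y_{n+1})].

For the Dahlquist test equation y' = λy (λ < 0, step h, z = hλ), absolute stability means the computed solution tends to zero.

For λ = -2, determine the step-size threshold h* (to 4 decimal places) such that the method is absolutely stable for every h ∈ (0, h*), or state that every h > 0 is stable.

With y'=λy (z=hλ):
  y_{n+1} = y_n + z·[4/5·y_n + 1/5·y_{n+1}] ⇒ (1 − 1/5z)y_{n+1} = (1 + 4/5z)y_n
  so R(z) = (1 + 4/5z)/(1 − 1/5z).

Find x<0 with |R(x)|<1.
x=-1.67: |R|=0.2519
R=−1: 1+4/5x = −1+1/5x ⇒ -3/5x=2 ⇒ x=2/(-3/5)=-3.3333
Confirm numerically:
  x=-2.738: |R|=0.76919 <1
  x=-2.594: |R|=0.70793 <1
  x=-1.509: |R|=0.15916 <1
  x=-3.460: |R|=1.04492 >1
  x=-3.407: |R|=1.02629 >1
So |R|<1 on (-3.3333, 0).

(-3.3333,0); λ=-2 ⇒ h* = (10/3)/2 = 1.6667.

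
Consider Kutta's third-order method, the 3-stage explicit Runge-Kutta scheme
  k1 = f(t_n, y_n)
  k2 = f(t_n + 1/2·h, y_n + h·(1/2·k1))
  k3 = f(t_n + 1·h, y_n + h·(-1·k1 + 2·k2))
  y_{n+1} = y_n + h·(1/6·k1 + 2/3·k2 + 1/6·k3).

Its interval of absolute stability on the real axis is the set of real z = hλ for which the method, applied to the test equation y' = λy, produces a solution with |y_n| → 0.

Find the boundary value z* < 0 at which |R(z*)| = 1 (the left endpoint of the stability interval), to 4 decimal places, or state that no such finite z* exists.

z* = -2.5127.

Test eqn y'=λy, z=hλ:
  order 3, 3-stage ⇒ R(z)=1+z+z^2/2+z^3/6
  (e.g. R(-1.13)=0.26797, |R|=0.26797)

Find x<0 with |R(x)|<1.
x=-1.13: |R|=0.2680
|R(-2.35)|=0.7517 |R(-1.7)|=0.0738 |R(-1.47)|=0.0810
Bisect:
  x_lo=-3.1239 |R|=2.3253  x_hi=-0.2550 |R|=0.7748
  mid=-1.68941 |R|=0.06598 →hi
  mid=-2.40663 |R|=0.83385 →hi
  mid=-2.76524 |R|=1.46606 →lo
  mid=-2.58594 |R|=1.12446 →lo
  mid=-2.49628 |R|=0.97314 →hi
  mid=-2.54111 |R|=1.04725 →lo
  mid=-2.51870 |R|=1.00981 →lo
  mid=-2.50749 |R|=0.99138 →hi
  mid=-2.51309 |R|=1.00057 →lo
  ...
  [-2.51292,-2.51274] ⇒ x*=-2.5127
Stable set (-2.5127, 0).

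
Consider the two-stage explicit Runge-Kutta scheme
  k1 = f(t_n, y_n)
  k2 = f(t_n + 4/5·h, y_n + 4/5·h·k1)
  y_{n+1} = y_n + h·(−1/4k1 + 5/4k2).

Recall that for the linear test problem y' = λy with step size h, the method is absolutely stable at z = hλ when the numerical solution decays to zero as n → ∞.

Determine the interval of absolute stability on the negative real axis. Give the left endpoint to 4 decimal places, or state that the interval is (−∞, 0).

(-1.0000, 0).

On y'=λy, z=hλ:
  k1=λy_n ⇒ h·k1=z·y_n;  k2=λ(1+4/5z)y_n ⇒ h·k2=z(1+4/5z)y_n
  y_{n+1}/y_n = 1 − 1/4z + 5/4z(1+4/5z) = 1 + z + z²
  so R(z) = 1 + z + z².

Find x<0 with |R(x)|<1.
x=-0.82: |R|=0.8524
R=1: x+1x²=0 ⇒ x=−1=-1.0000; min R=1−1/(4·1)=0.7500>−1
Confirm numerically:
  x=-0.590: |R|=0.75810 <1
  x=-0.588: |R|=0.75774 <1
  x=-0.508: |R|=0.75006 <1
  x=-1.595: |R|=1.94902 >1
  x=-1.333: |R|=1.44389 >1
Interval (-1.0000, 0).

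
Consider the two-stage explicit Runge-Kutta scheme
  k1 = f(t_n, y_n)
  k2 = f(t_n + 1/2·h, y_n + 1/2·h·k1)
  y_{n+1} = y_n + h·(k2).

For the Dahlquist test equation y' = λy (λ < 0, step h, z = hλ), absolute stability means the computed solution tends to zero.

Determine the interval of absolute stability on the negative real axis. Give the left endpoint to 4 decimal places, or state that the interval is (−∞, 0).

Set f=λy, z=hλ:
  k1=λy_n ⇒ h·k1=z·y_n;  k2=λ(1+1/2z)y_n ⇒ h·k2=z(1+1/2z)y_n
  y_{n+1}/y_n = 1 + z(1+1/2z) = 1 + z + 1/2z²
  Hence R(z) = 1 + z + 1/2z².

Find x<0 with |R(x)|<1.
x=-0.94: |R|=0.5018
R=1: x+1/2x²=0 ⇒ x=−2=-2.0000; min R=1−1/(4·1/2)=0.5000>−1
Confirm numerically:
  x=-1.889: |R|=0.89516 <1
  x=-1.735: |R|=0.77011 <1
  x=-1.579: |R|=0.66762 <1
  x=-1.006: |R|=0.50002 <1
  x=-2.575: |R|=1.74031 >1
  x=-2.252: |R|=1.28375 >1
  x=-2.097: |R|=1.10170 >1
Interval (-2.0000, 0).

z∈(-2.0000,0).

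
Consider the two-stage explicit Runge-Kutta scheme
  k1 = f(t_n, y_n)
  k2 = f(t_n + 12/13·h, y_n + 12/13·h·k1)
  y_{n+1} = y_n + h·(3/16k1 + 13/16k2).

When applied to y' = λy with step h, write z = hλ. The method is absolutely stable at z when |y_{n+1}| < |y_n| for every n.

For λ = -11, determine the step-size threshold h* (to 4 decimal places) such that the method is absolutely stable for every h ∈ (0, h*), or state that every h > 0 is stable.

(-1.3333,0); λ=-11 ⇒ h* = (4/3)/11 = 0.1212.

Set f=λy, z=hλ:
  k1=λy_n ⇒ h·k1=z·y_n;  k2=λ(1+12/13z)y_n ⇒ h·k2=z(1+12/13z)y_n
  y_{n+1}/y_n = 1 + 3/16z + 13/16z(1+12/13z) = 1 + z + 3/4z²
  ⇒ R(z) = 1 + z + 3/4z².

Solve |R(x)|<1 on ℝ⁻.
x=-0.98: |R|=0.7403
R=1: x+3/4x²=0 ⇒ x=−4/3=-1.3333; min R=1−1/(4·3/4)=0.6667>−1
Confirm numerically:
  x=-1.312: |R|=0.97901 <1
  x=-1.190: |R|=0.87207 <1
  x=-0.540: |R|=0.67870 <1
  x=-1.612: |R|=1.33691 >1
  x=-1.493: |R|=1.17879 >1
So |R|<1 on (-1.3333, 0).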